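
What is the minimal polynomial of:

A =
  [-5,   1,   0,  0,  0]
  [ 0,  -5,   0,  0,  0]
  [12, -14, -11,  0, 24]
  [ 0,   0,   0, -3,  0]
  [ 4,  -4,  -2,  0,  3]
x^3 + 13*x^2 + 55*x + 75

The characteristic polynomial is χ_A(x) = (x + 3)^2*(x + 5)^3, so the eigenvalues are known. The minimal polynomial is
  m_A(x) = Π_λ (x − λ)^{k_λ}
where k_λ is the size of the *largest* Jordan block for λ (equivalently, the smallest k with (A − λI)^k v = 0 for every generalised eigenvector v of λ).

  λ = -5: largest Jordan block has size 2, contributing (x + 5)^2
  λ = -3: largest Jordan block has size 1, contributing (x + 3)

So m_A(x) = (x + 3)*(x + 5)^2 = x^3 + 13*x^2 + 55*x + 75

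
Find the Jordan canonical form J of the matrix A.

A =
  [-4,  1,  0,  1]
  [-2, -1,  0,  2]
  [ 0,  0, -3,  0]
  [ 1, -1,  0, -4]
J_2(-3) ⊕ J_1(-3) ⊕ J_1(-3)

The characteristic polynomial is
  det(x·I − A) = x^4 + 12*x^3 + 54*x^2 + 108*x + 81 = (x + 3)^4

Eigenvalues and multiplicities (the geometric multiplicity of λ is n − rank(A − λI), which equals the number of Jordan blocks for λ):
  λ = -3: algebraic multiplicity = 4, geometric multiplicity = 3

Determining the block sizes for each eigenvalue:
  λ = -3: 3 blocks summing to 4 forces exactly one block of size 2 and the rest size 1 → block sizes [2, 1, 1]

Assembling the blocks gives a Jordan form
J =
  [-3,  1,  0,  0]
  [ 0, -3,  0,  0]
  [ 0,  0, -3,  0]
  [ 0,  0,  0, -3]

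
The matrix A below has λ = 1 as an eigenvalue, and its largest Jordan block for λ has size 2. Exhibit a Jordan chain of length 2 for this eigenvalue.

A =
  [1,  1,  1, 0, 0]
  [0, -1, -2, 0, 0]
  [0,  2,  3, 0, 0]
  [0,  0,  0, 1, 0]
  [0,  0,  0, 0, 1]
A Jordan chain for λ = 1 of length 2:
v_1 = (1, -2, 2, 0, 0)ᵀ
v_2 = (0, 1, 0, 0, 0)ᵀ

Let N = A − (1)·I. We want v_2 with N^2 v_2 = 0 but N^1 v_2 ≠ 0; then v_{j-1} := N · v_j for j = 2, …, 2.

Pick v_2 = (0, 1, 0, 0, 0)ᵀ.
Then v_1 = N · v_2 = (1, -2, 2, 0, 0)ᵀ.

Sanity check: (A − (1)·I) v_1 = (0, 0, 0, 0, 0)ᵀ = 0. ✓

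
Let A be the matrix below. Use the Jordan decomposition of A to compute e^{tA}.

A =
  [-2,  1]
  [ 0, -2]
e^{tA} =
  [exp(-2*t), t*exp(-2*t)]
  [0, exp(-2*t)]

Strategy: write A = P · J · P⁻¹ where J is a Jordan canonical form, so e^{tA} = P · e^{tJ} · P⁻¹, and e^{tJ} can be computed block-by-block.

A has Jordan form
J =
  [-2,  1]
  [ 0, -2]
(up to reordering of blocks).

Per-block formulas:
  For a 2×2 Jordan block J_2(-2): exp(t · J_2(-2)) = e^(-2t)·(I + t·N), where N is the 2×2 nilpotent shift.

After assembling e^{tJ} and conjugating by P, we get:

e^{tA} =
  [exp(-2*t), t*exp(-2*t)]
  [0, exp(-2*t)]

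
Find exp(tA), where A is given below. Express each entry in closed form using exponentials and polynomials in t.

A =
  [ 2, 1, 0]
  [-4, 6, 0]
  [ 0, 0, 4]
e^{tA} =
  [-2*t*exp(4*t) + exp(4*t), t*exp(4*t), 0]
  [-4*t*exp(4*t), 2*t*exp(4*t) + exp(4*t), 0]
  [0, 0, exp(4*t)]

Strategy: write A = P · J · P⁻¹ where J is a Jordan canonical form, so e^{tA} = P · e^{tJ} · P⁻¹, and e^{tJ} can be computed block-by-block.

A has Jordan form
J =
  [4, 1, 0]
  [0, 4, 0]
  [0, 0, 4]
(up to reordering of blocks).

Per-block formulas:
  For a 2×2 Jordan block J_2(4): exp(t · J_2(4)) = e^(4t)·(I + t·N), where N is the 2×2 nilpotent shift.
  For a 1×1 block at λ = 4: exp(t · [4]) = [e^(4t)].

After assembling e^{tJ} and conjugating by P, we get:

e^{tA} =
  [-2*t*exp(4*t) + exp(4*t), t*exp(4*t), 0]
  [-4*t*exp(4*t), 2*t*exp(4*t) + exp(4*t), 0]
  [0, 0, exp(4*t)]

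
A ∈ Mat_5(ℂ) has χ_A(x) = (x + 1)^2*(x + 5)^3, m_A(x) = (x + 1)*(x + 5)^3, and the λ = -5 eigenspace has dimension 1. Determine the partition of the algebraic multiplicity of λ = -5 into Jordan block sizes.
Block sizes for λ = -5: [3]

Step 1 — from the characteristic polynomial, algebraic multiplicity of λ = -5 is 3. From dim ker(A − (-5)·I) = 1, there are exactly 1 Jordan blocks for λ = -5.
Step 2 — from the minimal polynomial, the factor (x + 5)^3 tells us the largest block for λ = -5 has size 3.
Step 3 — with total size 3, 1 blocks, and largest block 3, the block sizes (in nonincreasing order) are [3].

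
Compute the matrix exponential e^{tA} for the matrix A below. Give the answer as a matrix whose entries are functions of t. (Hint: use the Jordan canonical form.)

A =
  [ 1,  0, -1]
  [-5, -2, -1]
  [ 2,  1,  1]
e^{tA} =
  [-t^2/2 + t + 1, -t^2/2, -t^2 - t]
  [3*t^2/2 - 5*t, 3*t^2/2 - 2*t + 1, 3*t^2 - t]
  [-t^2/2 + 2*t, -t^2/2 + t, -t^2 + t + 1]

Strategy: write A = P · J · P⁻¹ where J is a Jordan canonical form, so e^{tA} = P · e^{tJ} · P⁻¹, and e^{tJ} can be computed block-by-block.

A has Jordan form
J =
  [0, 1, 0]
  [0, 0, 1]
  [0, 0, 0]
(up to reordering of blocks).

Per-block formulas:
  For a 3×3 Jordan block J_3(0): exp(t · J_3(0)) = e^(0t)·(I + t·N + (t^2/2)·N^2), where N is the 3×3 nilpotent shift.

After assembling e^{tJ} and conjugating by P, we get:

e^{tA} =
  [-t^2/2 + t + 1, -t^2/2, -t^2 - t]
  [3*t^2/2 - 5*t, 3*t^2/2 - 2*t + 1, 3*t^2 - t]
  [-t^2/2 + 2*t, -t^2/2 + t, -t^2 + t + 1]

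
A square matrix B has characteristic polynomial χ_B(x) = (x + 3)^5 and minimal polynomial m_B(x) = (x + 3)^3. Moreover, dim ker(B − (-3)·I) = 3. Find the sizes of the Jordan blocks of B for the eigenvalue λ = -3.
Block sizes for λ = -3: [3, 1, 1]

Step 1 — from the characteristic polynomial, algebraic multiplicity of λ = -3 is 5. From dim ker(B − (-3)·I) = 3, there are exactly 3 Jordan blocks for λ = -3.
Step 2 — from the minimal polynomial, the factor (x + 3)^3 tells us the largest block for λ = -3 has size 3.
Step 3 — with total size 5, 3 blocks, and largest block 3, the block sizes (in nonincreasing order) are [3, 1, 1].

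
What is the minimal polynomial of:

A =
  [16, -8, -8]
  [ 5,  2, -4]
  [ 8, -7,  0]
x^3 - 18*x^2 + 108*x - 216

The characteristic polynomial is χ_A(x) = (x - 6)^3, so the eigenvalues are known. The minimal polynomial is
  m_A(x) = Π_λ (x − λ)^{k_λ}
where k_λ is the size of the *largest* Jordan block for λ (equivalently, the smallest k with (A − λI)^k v = 0 for every generalised eigenvector v of λ).

  λ = 6: largest Jordan block has size 3, contributing (x − 6)^3

So m_A(x) = (x - 6)^3 = x^3 - 18*x^2 + 108*x - 216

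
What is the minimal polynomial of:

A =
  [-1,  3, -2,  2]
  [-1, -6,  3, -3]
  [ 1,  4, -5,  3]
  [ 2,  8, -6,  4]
x^3 + 6*x^2 + 12*x + 8

The characteristic polynomial is χ_A(x) = (x + 2)^4, so the eigenvalues are known. The minimal polynomial is
  m_A(x) = Π_λ (x − λ)^{k_λ}
where k_λ is the size of the *largest* Jordan block for λ (equivalently, the smallest k with (A − λI)^k v = 0 for every generalised eigenvector v of λ).

  λ = -2: largest Jordan block has size 3, contributing (x + 2)^3

So m_A(x) = (x + 2)^3 = x^3 + 6*x^2 + 12*x + 8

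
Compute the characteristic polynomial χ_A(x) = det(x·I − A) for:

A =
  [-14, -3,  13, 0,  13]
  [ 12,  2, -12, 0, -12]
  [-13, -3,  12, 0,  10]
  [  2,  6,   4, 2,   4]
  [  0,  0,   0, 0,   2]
x^5 - 4*x^4 + x^3 + 10*x^2 - 4*x - 8

Expanding det(x·I − A) (e.g. by cofactor expansion or by noting that A is similar to its Jordan form J, which has the same characteristic polynomial as A) gives
  χ_A(x) = x^5 - 4*x^4 + x^3 + 10*x^2 - 4*x - 8
which factors as (x - 2)^3*(x + 1)^2. The eigenvalues (with algebraic multiplicities) are λ = -1 with multiplicity 2, λ = 2 with multiplicity 3.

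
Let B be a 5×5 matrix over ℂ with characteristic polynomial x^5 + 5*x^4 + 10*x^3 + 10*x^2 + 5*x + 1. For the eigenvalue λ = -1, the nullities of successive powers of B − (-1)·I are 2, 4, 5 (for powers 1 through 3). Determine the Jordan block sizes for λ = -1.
Block sizes for λ = -1: [3, 2]

From the dimensions of kernels of powers, the number of Jordan blocks of size at least j is d_j − d_{j−1} where d_j = dim ker(N^j) (with d_0 = 0). Computing the differences gives [2, 2, 1].
The number of blocks of size exactly k is (#blocks of size ≥ k) − (#blocks of size ≥ k + 1), so the partition is: 1 block(s) of size 2, 1 block(s) of size 3.
In nonincreasing order the block sizes are [3, 2].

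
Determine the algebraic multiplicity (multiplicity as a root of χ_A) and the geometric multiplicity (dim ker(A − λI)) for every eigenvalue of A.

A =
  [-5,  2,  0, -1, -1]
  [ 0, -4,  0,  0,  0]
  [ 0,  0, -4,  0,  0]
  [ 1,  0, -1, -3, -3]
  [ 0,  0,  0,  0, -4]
λ = -4: alg = 5, geom = 3

Step 1 — factor the characteristic polynomial to read off the algebraic multiplicities:
  χ_A(x) = (x + 4)^5

Step 2 — compute geometric multiplicities via the rank-nullity identity g(λ) = n − rank(A − λI):
  rank(A − (-4)·I) = 2, so dim ker(A − (-4)·I) = n − 2 = 3

Summary:
  λ = -4: algebraic multiplicity = 5, geometric multiplicity = 3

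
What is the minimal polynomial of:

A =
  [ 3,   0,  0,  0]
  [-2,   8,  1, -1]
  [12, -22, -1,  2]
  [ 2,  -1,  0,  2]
x^3 - 9*x^2 + 27*x - 27

The characteristic polynomial is χ_A(x) = (x - 3)^4, so the eigenvalues are known. The minimal polynomial is
  m_A(x) = Π_λ (x − λ)^{k_λ}
where k_λ is the size of the *largest* Jordan block for λ (equivalently, the smallest k with (A − λI)^k v = 0 for every generalised eigenvector v of λ).

  λ = 3: largest Jordan block has size 3, contributing (x − 3)^3

So m_A(x) = (x - 3)^3 = x^3 - 9*x^2 + 27*x - 27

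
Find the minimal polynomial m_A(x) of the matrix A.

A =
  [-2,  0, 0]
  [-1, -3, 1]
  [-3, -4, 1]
x^3 + 4*x^2 + 5*x + 2

The characteristic polynomial is χ_A(x) = (x + 1)^2*(x + 2), so the eigenvalues are known. The minimal polynomial is
  m_A(x) = Π_λ (x − λ)^{k_λ}
where k_λ is the size of the *largest* Jordan block for λ (equivalently, the smallest k with (A − λI)^k v = 0 for every generalised eigenvector v of λ).

  λ = -2: largest Jordan block has size 1, contributing (x + 2)
  λ = -1: largest Jordan block has size 2, contributing (x + 1)^2

So m_A(x) = (x + 1)^2*(x + 2) = x^3 + 4*x^2 + 5*x + 2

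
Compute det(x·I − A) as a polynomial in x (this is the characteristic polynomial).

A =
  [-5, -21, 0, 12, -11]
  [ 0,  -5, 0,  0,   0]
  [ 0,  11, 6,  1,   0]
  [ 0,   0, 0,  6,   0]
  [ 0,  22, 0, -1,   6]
x^5 - 8*x^4 - 47*x^3 + 414*x^2 + 540*x - 5400

Expanding det(x·I − A) (e.g. by cofactor expansion or by noting that A is similar to its Jordan form J, which has the same characteristic polynomial as A) gives
  χ_A(x) = x^5 - 8*x^4 - 47*x^3 + 414*x^2 + 540*x - 5400
which factors as (x - 6)^3*(x + 5)^2. The eigenvalues (with algebraic multiplicities) are λ = -5 with multiplicity 2, λ = 6 with multiplicity 3.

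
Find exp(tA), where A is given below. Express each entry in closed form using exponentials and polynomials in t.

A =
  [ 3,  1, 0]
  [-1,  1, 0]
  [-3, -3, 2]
e^{tA} =
  [t*exp(2*t) + exp(2*t), t*exp(2*t), 0]
  [-t*exp(2*t), -t*exp(2*t) + exp(2*t), 0]
  [-3*t*exp(2*t), -3*t*exp(2*t), exp(2*t)]

Strategy: write A = P · J · P⁻¹ where J is a Jordan canonical form, so e^{tA} = P · e^{tJ} · P⁻¹, and e^{tJ} can be computed block-by-block.

A has Jordan form
J =
  [2, 1, 0]
  [0, 2, 0]
  [0, 0, 2]
(up to reordering of blocks).

Per-block formulas:
  For a 2×2 Jordan block J_2(2): exp(t · J_2(2)) = e^(2t)·(I + t·N), where N is the 2×2 nilpotent shift.
  For a 1×1 block at λ = 2: exp(t · [2]) = [e^(2t)].

After assembling e^{tJ} and conjugating by P, we get:

e^{tA} =
  [t*exp(2*t) + exp(2*t), t*exp(2*t), 0]
  [-t*exp(2*t), -t*exp(2*t) + exp(2*t), 0]
  [-3*t*exp(2*t), -3*t*exp(2*t), exp(2*t)]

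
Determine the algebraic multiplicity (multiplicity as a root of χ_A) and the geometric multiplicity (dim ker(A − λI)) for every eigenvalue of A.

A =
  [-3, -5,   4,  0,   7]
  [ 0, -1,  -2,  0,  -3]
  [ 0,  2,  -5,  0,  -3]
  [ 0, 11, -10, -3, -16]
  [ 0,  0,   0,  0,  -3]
λ = -3: alg = 5, geom = 3

Step 1 — factor the characteristic polynomial to read off the algebraic multiplicities:
  χ_A(x) = (x + 3)^5

Step 2 — compute geometric multiplicities via the rank-nullity identity g(λ) = n − rank(A − λI):
  rank(A − (-3)·I) = 2, so dim ker(A − (-3)·I) = n − 2 = 3

Summary:
  λ = -3: algebraic multiplicity = 5, geometric multiplicity = 3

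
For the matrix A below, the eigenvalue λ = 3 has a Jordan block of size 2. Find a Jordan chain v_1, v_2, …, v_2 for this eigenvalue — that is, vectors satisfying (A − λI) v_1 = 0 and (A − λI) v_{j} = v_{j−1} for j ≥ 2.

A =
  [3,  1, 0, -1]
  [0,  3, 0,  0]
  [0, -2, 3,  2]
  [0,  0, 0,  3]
A Jordan chain for λ = 3 of length 2:
v_1 = (1, 0, -2, 0)ᵀ
v_2 = (0, 1, 0, 0)ᵀ

Let N = A − (3)·I. We want v_2 with N^2 v_2 = 0 but N^1 v_2 ≠ 0; then v_{j-1} := N · v_j for j = 2, …, 2.

Pick v_2 = (0, 1, 0, 0)ᵀ.
Then v_1 = N · v_2 = (1, 0, -2, 0)ᵀ.

Sanity check: (A − (3)·I) v_1 = (0, 0, 0, 0)ᵀ = 0. ✓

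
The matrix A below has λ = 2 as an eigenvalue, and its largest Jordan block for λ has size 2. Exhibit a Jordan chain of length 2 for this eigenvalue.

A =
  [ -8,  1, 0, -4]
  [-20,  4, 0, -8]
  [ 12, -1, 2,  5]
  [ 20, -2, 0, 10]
A Jordan chain for λ = 2 of length 2:
v_1 = (-10, -20, 12, 20)ᵀ
v_2 = (1, 0, 0, 0)ᵀ

Let N = A − (2)·I. We want v_2 with N^2 v_2 = 0 but N^1 v_2 ≠ 0; then v_{j-1} := N · v_j for j = 2, …, 2.

Pick v_2 = (1, 0, 0, 0)ᵀ.
Then v_1 = N · v_2 = (-10, -20, 12, 20)ᵀ.

Sanity check: (A − (2)·I) v_1 = (0, 0, 0, 0)ᵀ = 0. ✓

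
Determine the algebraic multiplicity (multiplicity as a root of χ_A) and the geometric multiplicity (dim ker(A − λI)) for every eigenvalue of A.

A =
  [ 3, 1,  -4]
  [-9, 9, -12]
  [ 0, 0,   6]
λ = 6: alg = 3, geom = 2

Step 1 — factor the characteristic polynomial to read off the algebraic multiplicities:
  χ_A(x) = (x - 6)^3

Step 2 — compute geometric multiplicities via the rank-nullity identity g(λ) = n − rank(A − λI):
  rank(A − (6)·I) = 1, so dim ker(A − (6)·I) = n − 1 = 2

Summary:
  λ = 6: algebraic multiplicity = 3, geometric multiplicity = 2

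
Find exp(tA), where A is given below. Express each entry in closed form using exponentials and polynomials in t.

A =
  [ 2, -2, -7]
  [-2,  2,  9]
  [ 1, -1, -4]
e^{tA} =
  [t^2/2 + 2*t + 1, -t^2/2 - 2*t, -2*t^2 - 7*t]
  [t^2/2 - 2*t, -t^2/2 + 2*t + 1, -2*t^2 + 9*t]
  [t, -t, 1 - 4*t]

Strategy: write A = P · J · P⁻¹ where J is a Jordan canonical form, so e^{tA} = P · e^{tJ} · P⁻¹, and e^{tJ} can be computed block-by-block.

A has Jordan form
J =
  [0, 1, 0]
  [0, 0, 1]
  [0, 0, 0]
(up to reordering of blocks).

Per-block formulas:
  For a 3×3 Jordan block J_3(0): exp(t · J_3(0)) = e^(0t)·(I + t·N + (t^2/2)·N^2), where N is the 3×3 nilpotent shift.

After assembling e^{tJ} and conjugating by P, we get:

e^{tA} =
  [t^2/2 + 2*t + 1, -t^2/2 - 2*t, -2*t^2 - 7*t]
  [t^2/2 - 2*t, -t^2/2 + 2*t + 1, -2*t^2 + 9*t]
  [t, -t, 1 - 4*t]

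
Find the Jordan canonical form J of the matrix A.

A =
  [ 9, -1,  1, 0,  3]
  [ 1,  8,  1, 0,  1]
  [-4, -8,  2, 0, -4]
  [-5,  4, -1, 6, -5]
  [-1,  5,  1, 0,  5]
J_3(6) ⊕ J_1(6) ⊕ J_1(6)

The characteristic polynomial is
  det(x·I − A) = x^5 - 30*x^4 + 360*x^3 - 2160*x^2 + 6480*x - 7776 = (x - 6)^5

Eigenvalues and multiplicities (the geometric multiplicity of λ is n − rank(A − λI), which equals the number of Jordan blocks for λ):
  λ = 6: algebraic multiplicity = 5, geometric multiplicity = 3

Determining the block sizes for each eigenvalue:
  λ = 6: with am = 5 and gm = 3, the partition is not yet determined (e.g. several partitions of 5 into 3 parts exist). Let N = A − (6)·I. Computing rank(N^1) = 2, rank(N^2) = 1, rank(N^3) = 0; the number of blocks of size ≥ j is rank(N^{j−1}) − rank(N^j), giving [3, 1, 1]. So we have 1 block(s) of size 3, 2 block(s) of size 1 → block sizes [3, 1, 1]

Assembling the blocks gives a Jordan form
J =
  [6, 1, 0, 0, 0]
  [0, 6, 1, 0, 0]
  [0, 0, 6, 0, 0]
  [0, 0, 0, 6, 0]
  [0, 0, 0, 0, 6]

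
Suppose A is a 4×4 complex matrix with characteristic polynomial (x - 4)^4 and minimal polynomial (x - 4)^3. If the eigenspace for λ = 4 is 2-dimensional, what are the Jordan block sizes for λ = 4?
Block sizes for λ = 4: [3, 1]

Step 1 — from the characteristic polynomial, algebraic multiplicity of λ = 4 is 4. From dim ker(A − (4)·I) = 2, there are exactly 2 Jordan blocks for λ = 4.
Step 2 — from the minimal polynomial, the factor (x − 4)^3 tells us the largest block for λ = 4 has size 3.
Step 3 — with total size 4, 2 blocks, and largest block 3, the block sizes (in nonincreasing order) are [3, 1].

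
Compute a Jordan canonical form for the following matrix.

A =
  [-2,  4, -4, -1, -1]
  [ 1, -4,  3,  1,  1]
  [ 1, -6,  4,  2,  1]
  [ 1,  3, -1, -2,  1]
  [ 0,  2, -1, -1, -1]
J_3(-1) ⊕ J_2(-1)

The characteristic polynomial is
  det(x·I − A) = x^5 + 5*x^4 + 10*x^3 + 10*x^2 + 5*x + 1 = (x + 1)^5

Eigenvalues and multiplicities (the geometric multiplicity of λ is n − rank(A − λI), which equals the number of Jordan blocks for λ):
  λ = -1: algebraic multiplicity = 5, geometric multiplicity = 2

Determining the block sizes for each eigenvalue:
  λ = -1: with am = 5 and gm = 2, the partition is not yet determined (e.g. several partitions of 5 into 2 parts exist). Let N = A − (-1)·I. Computing rank(N^1) = 3, rank(N^2) = 1, rank(N^3) = 0; the number of blocks of size ≥ j is rank(N^{j−1}) − rank(N^j), giving [2, 2, 1]. So we have 1 block(s) of size 3, 1 block(s) of size 2 → block sizes [3, 2]

Assembling the blocks gives a Jordan form
J =
  [-1,  1,  0,  0,  0]
  [ 0, -1,  1,  0,  0]
  [ 0,  0, -1,  0,  0]
  [ 0,  0,  0, -1,  1]
  [ 0,  0,  0,  0, -1]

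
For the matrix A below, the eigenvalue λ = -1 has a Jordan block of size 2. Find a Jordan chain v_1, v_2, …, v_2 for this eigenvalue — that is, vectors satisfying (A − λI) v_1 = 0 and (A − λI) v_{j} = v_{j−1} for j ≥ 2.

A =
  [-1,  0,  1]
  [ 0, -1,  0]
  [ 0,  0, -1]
A Jordan chain for λ = -1 of length 2:
v_1 = (1, 0, 0)ᵀ
v_2 = (0, 0, 1)ᵀ

Let N = A − (-1)·I. We want v_2 with N^2 v_2 = 0 but N^1 v_2 ≠ 0; then v_{j-1} := N · v_j for j = 2, …, 2.

Pick v_2 = (0, 0, 1)ᵀ.
Then v_1 = N · v_2 = (1, 0, 0)ᵀ.

Sanity check: (A − (-1)·I) v_1 = (0, 0, 0)ᵀ = 0. ✓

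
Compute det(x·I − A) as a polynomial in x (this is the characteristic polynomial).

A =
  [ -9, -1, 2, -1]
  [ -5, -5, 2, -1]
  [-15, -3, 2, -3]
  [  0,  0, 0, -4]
x^4 + 16*x^3 + 96*x^2 + 256*x + 256

Expanding det(x·I − A) (e.g. by cofactor expansion or by noting that A is similar to its Jordan form J, which has the same characteristic polynomial as A) gives
  χ_A(x) = x^4 + 16*x^3 + 96*x^2 + 256*x + 256
which factors as (x + 4)^4. The eigenvalues (with algebraic multiplicities) are λ = -4 with multiplicity 4.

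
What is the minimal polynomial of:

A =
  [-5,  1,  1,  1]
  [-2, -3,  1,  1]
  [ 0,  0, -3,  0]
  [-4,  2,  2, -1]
x^3 + 9*x^2 + 27*x + 27

The characteristic polynomial is χ_A(x) = (x + 3)^4, so the eigenvalues are known. The minimal polynomial is
  m_A(x) = Π_λ (x − λ)^{k_λ}
where k_λ is the size of the *largest* Jordan block for λ (equivalently, the smallest k with (A − λI)^k v = 0 for every generalised eigenvector v of λ).

  λ = -3: largest Jordan block has size 3, contributing (x + 3)^3

So m_A(x) = (x + 3)^3 = x^3 + 9*x^2 + 27*x + 27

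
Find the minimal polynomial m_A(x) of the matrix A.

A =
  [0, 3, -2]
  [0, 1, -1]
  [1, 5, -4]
x^3 + 3*x^2 + 3*x + 1

The characteristic polynomial is χ_A(x) = (x + 1)^3, so the eigenvalues are known. The minimal polynomial is
  m_A(x) = Π_λ (x − λ)^{k_λ}
where k_λ is the size of the *largest* Jordan block for λ (equivalently, the smallest k with (A − λI)^k v = 0 for every generalised eigenvector v of λ).

  λ = -1: largest Jordan block has size 3, contributing (x + 1)^3

So m_A(x) = (x + 1)^3 = x^3 + 3*x^2 + 3*x + 1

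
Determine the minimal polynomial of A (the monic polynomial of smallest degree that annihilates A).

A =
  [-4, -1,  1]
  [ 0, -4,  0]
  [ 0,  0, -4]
x^2 + 8*x + 16

The characteristic polynomial is χ_A(x) = (x + 4)^3, so the eigenvalues are known. The minimal polynomial is
  m_A(x) = Π_λ (x − λ)^{k_λ}
where k_λ is the size of the *largest* Jordan block for λ (equivalently, the smallest k with (A − λI)^k v = 0 for every generalised eigenvector v of λ).

  λ = -4: largest Jordan block has size 2, contributing (x + 4)^2

So m_A(x) = (x + 4)^2 = x^2 + 8*x + 16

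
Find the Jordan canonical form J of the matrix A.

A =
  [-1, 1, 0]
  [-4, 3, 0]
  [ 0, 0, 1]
J_2(1) ⊕ J_1(1)

The characteristic polynomial is
  det(x·I − A) = x^3 - 3*x^2 + 3*x - 1 = (x - 1)^3

Eigenvalues and multiplicities (the geometric multiplicity of λ is n − rank(A − λI), which equals the number of Jordan blocks for λ):
  λ = 1: algebraic multiplicity = 3, geometric multiplicity = 2

Determining the block sizes for each eigenvalue:
  λ = 1: 2 blocks summing to 3 forces exactly one block of size 2 and the rest size 1 → block sizes [2, 1]

Assembling the blocks gives a Jordan form
J =
  [1, 1, 0]
  [0, 1, 0]
  [0, 0, 1]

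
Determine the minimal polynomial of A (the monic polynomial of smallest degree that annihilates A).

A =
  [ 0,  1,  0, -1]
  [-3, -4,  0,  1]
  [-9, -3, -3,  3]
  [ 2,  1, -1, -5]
x^3 + 9*x^2 + 27*x + 27

The characteristic polynomial is χ_A(x) = (x + 3)^4, so the eigenvalues are known. The minimal polynomial is
  m_A(x) = Π_λ (x − λ)^{k_λ}
where k_λ is the size of the *largest* Jordan block for λ (equivalently, the smallest k with (A − λI)^k v = 0 for every generalised eigenvector v of λ).

  λ = -3: largest Jordan block has size 3, contributing (x + 3)^3

So m_A(x) = (x + 3)^3 = x^3 + 9*x^2 + 27*x + 27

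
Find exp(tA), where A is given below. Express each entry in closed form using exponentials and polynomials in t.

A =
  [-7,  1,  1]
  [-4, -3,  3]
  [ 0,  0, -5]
e^{tA} =
  [-2*t*exp(-5*t) + exp(-5*t), t*exp(-5*t), t^2*exp(-5*t)/2 + t*exp(-5*t)]
  [-4*t*exp(-5*t), 2*t*exp(-5*t) + exp(-5*t), t^2*exp(-5*t) + 3*t*exp(-5*t)]
  [0, 0, exp(-5*t)]

Strategy: write A = P · J · P⁻¹ where J is a Jordan canonical form, so e^{tA} = P · e^{tJ} · P⁻¹, and e^{tJ} can be computed block-by-block.

A has Jordan form
J =
  [-5,  1,  0]
  [ 0, -5,  1]
  [ 0,  0, -5]
(up to reordering of blocks).

Per-block formulas:
  For a 3×3 Jordan block J_3(-5): exp(t · J_3(-5)) = e^(-5t)·(I + t·N + (t^2/2)·N^2), where N is the 3×3 nilpotent shift.

After assembling e^{tJ} and conjugating by P, we get:

e^{tA} =
  [-2*t*exp(-5*t) + exp(-5*t), t*exp(-5*t), t^2*exp(-5*t)/2 + t*exp(-5*t)]
  [-4*t*exp(-5*t), 2*t*exp(-5*t) + exp(-5*t), t^2*exp(-5*t) + 3*t*exp(-5*t)]
  [0, 0, exp(-5*t)]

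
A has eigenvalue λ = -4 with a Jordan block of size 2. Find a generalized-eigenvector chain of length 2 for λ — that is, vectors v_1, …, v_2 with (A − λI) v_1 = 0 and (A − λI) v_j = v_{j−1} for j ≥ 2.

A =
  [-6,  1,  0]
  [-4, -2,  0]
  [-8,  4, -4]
A Jordan chain for λ = -4 of length 2:
v_1 = (-2, -4, -8)ᵀ
v_2 = (1, 0, 0)ᵀ

Let N = A − (-4)·I. We want v_2 with N^2 v_2 = 0 but N^1 v_2 ≠ 0; then v_{j-1} := N · v_j for j = 2, …, 2.

Pick v_2 = (1, 0, 0)ᵀ.
Then v_1 = N · v_2 = (-2, -4, -8)ᵀ.

Sanity check: (A − (-4)·I) v_1 = (0, 0, 0)ᵀ = 0. ✓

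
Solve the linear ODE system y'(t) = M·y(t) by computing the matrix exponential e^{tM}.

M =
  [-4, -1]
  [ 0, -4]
e^{tM} =
  [exp(-4*t), -t*exp(-4*t)]
  [0, exp(-4*t)]

Strategy: write M = P · J · P⁻¹ where J is a Jordan canonical form, so e^{tM} = P · e^{tJ} · P⁻¹, and e^{tJ} can be computed block-by-block.

M has Jordan form
J =
  [-4,  1]
  [ 0, -4]
(up to reordering of blocks).

Per-block formulas:
  For a 2×2 Jordan block J_2(-4): exp(t · J_2(-4)) = e^(-4t)·(I + t·N), where N is the 2×2 nilpotent shift.

After assembling e^{tJ} and conjugating by P, we get:

e^{tM} =
  [exp(-4*t), -t*exp(-4*t)]
  [0, exp(-4*t)]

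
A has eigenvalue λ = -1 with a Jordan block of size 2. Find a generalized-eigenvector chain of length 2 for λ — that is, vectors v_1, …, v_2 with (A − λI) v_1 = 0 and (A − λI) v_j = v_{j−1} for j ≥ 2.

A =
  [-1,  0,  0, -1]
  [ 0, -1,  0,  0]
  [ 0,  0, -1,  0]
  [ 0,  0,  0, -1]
A Jordan chain for λ = -1 of length 2:
v_1 = (-1, 0, 0, 0)ᵀ
v_2 = (0, 0, 0, 1)ᵀ

Let N = A − (-1)·I. We want v_2 with N^2 v_2 = 0 but N^1 v_2 ≠ 0; then v_{j-1} := N · v_j for j = 2, …, 2.

Pick v_2 = (0, 0, 0, 1)ᵀ.
Then v_1 = N · v_2 = (-1, 0, 0, 0)ᵀ.

Sanity check: (A − (-1)·I) v_1 = (0, 0, 0, 0)ᵀ = 0. ✓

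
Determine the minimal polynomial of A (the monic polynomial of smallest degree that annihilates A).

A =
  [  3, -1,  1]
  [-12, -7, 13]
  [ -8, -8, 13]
x^3 - 9*x^2 + 27*x - 27

The characteristic polynomial is χ_A(x) = (x - 3)^3, so the eigenvalues are known. The minimal polynomial is
  m_A(x) = Π_λ (x − λ)^{k_λ}
where k_λ is the size of the *largest* Jordan block for λ (equivalently, the smallest k with (A − λI)^k v = 0 for every generalised eigenvector v of λ).

  λ = 3: largest Jordan block has size 3, contributing (x − 3)^3

So m_A(x) = (x - 3)^3 = x^3 - 9*x^2 + 27*x - 27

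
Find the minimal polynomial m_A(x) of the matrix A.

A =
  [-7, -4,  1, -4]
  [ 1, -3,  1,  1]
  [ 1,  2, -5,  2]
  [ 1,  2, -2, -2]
x^4 + 17*x^3 + 108*x^2 + 304*x + 320

The characteristic polynomial is χ_A(x) = (x + 4)^3*(x + 5), so the eigenvalues are known. The minimal polynomial is
  m_A(x) = Π_λ (x − λ)^{k_λ}
where k_λ is the size of the *largest* Jordan block for λ (equivalently, the smallest k with (A − λI)^k v = 0 for every generalised eigenvector v of λ).

  λ = -5: largest Jordan block has size 1, contributing (x + 5)
  λ = -4: largest Jordan block has size 3, contributing (x + 4)^3

So m_A(x) = (x + 4)^3*(x + 5) = x^4 + 17*x^3 + 108*x^2 + 304*x + 320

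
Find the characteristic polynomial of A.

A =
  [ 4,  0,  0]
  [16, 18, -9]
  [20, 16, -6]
x^3 - 16*x^2 + 84*x - 144

Expanding det(x·I − A) (e.g. by cofactor expansion or by noting that A is similar to its Jordan form J, which has the same characteristic polynomial as A) gives
  χ_A(x) = x^3 - 16*x^2 + 84*x - 144
which factors as (x - 6)^2*(x - 4). The eigenvalues (with algebraic multiplicities) are λ = 4 with multiplicity 1, λ = 6 with multiplicity 2.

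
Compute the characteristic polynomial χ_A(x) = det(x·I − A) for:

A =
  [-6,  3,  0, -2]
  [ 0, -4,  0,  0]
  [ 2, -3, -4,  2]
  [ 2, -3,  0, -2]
x^4 + 16*x^3 + 96*x^2 + 256*x + 256

Expanding det(x·I − A) (e.g. by cofactor expansion or by noting that A is similar to its Jordan form J, which has the same characteristic polynomial as A) gives
  χ_A(x) = x^4 + 16*x^3 + 96*x^2 + 256*x + 256
which factors as (x + 4)^4. The eigenvalues (with algebraic multiplicities) are λ = -4 with multiplicity 4.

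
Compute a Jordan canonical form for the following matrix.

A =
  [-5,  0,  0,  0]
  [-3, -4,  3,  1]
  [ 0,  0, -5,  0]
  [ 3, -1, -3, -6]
J_2(-5) ⊕ J_1(-5) ⊕ J_1(-5)

The characteristic polynomial is
  det(x·I − A) = x^4 + 20*x^3 + 150*x^2 + 500*x + 625 = (x + 5)^4

Eigenvalues and multiplicities (the geometric multiplicity of λ is n − rank(A − λI), which equals the number of Jordan blocks for λ):
  λ = -5: algebraic multiplicity = 4, geometric multiplicity = 3

Determining the block sizes for each eigenvalue:
  λ = -5: 3 blocks summing to 4 forces exactly one block of size 2 and the rest size 1 → block sizes [2, 1, 1]

Assembling the blocks gives a Jordan form
J =
  [-5,  1,  0,  0]
  [ 0, -5,  0,  0]
  [ 0,  0, -5,  0]
  [ 0,  0,  0, -5]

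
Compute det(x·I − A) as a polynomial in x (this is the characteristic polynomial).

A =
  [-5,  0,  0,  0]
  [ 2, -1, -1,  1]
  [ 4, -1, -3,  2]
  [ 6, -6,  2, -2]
x^4 + 11*x^3 + 42*x^2 + 68*x + 40

Expanding det(x·I − A) (e.g. by cofactor expansion or by noting that A is similar to its Jordan form J, which has the same characteristic polynomial as A) gives
  χ_A(x) = x^4 + 11*x^3 + 42*x^2 + 68*x + 40
which factors as (x + 2)^3*(x + 5). The eigenvalues (with algebraic multiplicities) are λ = -5 with multiplicity 1, λ = -2 with multiplicity 3.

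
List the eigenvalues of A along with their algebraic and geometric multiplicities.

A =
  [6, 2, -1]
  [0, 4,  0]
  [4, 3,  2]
λ = 4: alg = 3, geom = 1

Step 1 — factor the characteristic polynomial to read off the algebraic multiplicities:
  χ_A(x) = (x - 4)^3

Step 2 — compute geometric multiplicities via the rank-nullity identity g(λ) = n − rank(A − λI):
  rank(A − (4)·I) = 2, so dim ker(A − (4)·I) = n − 2 = 1

Summary:
  λ = 4: algebraic multiplicity = 3, geometric multiplicity = 1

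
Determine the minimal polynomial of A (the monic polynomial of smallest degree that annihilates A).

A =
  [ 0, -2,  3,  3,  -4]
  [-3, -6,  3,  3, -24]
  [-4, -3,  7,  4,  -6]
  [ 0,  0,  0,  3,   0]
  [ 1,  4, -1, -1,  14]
x^4 - 15*x^3 + 81*x^2 - 189*x + 162

The characteristic polynomial is χ_A(x) = (x - 6)*(x - 3)^4, so the eigenvalues are known. The minimal polynomial is
  m_A(x) = Π_λ (x − λ)^{k_λ}
where k_λ is the size of the *largest* Jordan block for λ (equivalently, the smallest k with (A − λI)^k v = 0 for every generalised eigenvector v of λ).

  λ = 3: largest Jordan block has size 3, contributing (x − 3)^3
  λ = 6: largest Jordan block has size 1, contributing (x − 6)

So m_A(x) = (x - 6)*(x - 3)^3 = x^4 - 15*x^3 + 81*x^2 - 189*x + 162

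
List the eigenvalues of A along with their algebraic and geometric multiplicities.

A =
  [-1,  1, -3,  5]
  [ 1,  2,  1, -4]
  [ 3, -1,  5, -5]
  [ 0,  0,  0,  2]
λ = 2: alg = 4, geom = 2

Step 1 — factor the characteristic polynomial to read off the algebraic multiplicities:
  χ_A(x) = (x - 2)^4

Step 2 — compute geometric multiplicities via the rank-nullity identity g(λ) = n − rank(A − λI):
  rank(A − (2)·I) = 2, so dim ker(A − (2)·I) = n − 2 = 2

Summary:
  λ = 2: algebraic multiplicity = 4, geometric multiplicity = 2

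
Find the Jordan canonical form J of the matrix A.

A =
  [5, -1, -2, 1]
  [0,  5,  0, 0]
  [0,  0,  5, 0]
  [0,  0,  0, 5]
J_2(5) ⊕ J_1(5) ⊕ J_1(5)

The characteristic polynomial is
  det(x·I − A) = x^4 - 20*x^3 + 150*x^2 - 500*x + 625 = (x - 5)^4

Eigenvalues and multiplicities (the geometric multiplicity of λ is n − rank(A − λI), which equals the number of Jordan blocks for λ):
  λ = 5: algebraic multiplicity = 4, geometric multiplicity = 3

Determining the block sizes for each eigenvalue:
  λ = 5: 3 blocks summing to 4 forces exactly one block of size 2 and the rest size 1 → block sizes [2, 1, 1]

Assembling the blocks gives a Jordan form
J =
  [5, 1, 0, 0]
  [0, 5, 0, 0]
  [0, 0, 5, 0]
  [0, 0, 0, 5]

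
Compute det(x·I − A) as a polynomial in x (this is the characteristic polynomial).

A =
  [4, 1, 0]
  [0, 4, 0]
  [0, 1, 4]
x^3 - 12*x^2 + 48*x - 64

Expanding det(x·I − A) (e.g. by cofactor expansion or by noting that A is similar to its Jordan form J, which has the same characteristic polynomial as A) gives
  χ_A(x) = x^3 - 12*x^2 + 48*x - 64
which factors as (x - 4)^3. The eigenvalues (with algebraic multiplicities) are λ = 4 with multiplicity 3.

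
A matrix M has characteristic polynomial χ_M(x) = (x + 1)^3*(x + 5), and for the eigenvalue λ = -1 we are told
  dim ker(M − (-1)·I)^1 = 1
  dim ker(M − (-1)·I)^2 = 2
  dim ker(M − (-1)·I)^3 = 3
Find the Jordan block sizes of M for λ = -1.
Block sizes for λ = -1: [3]

From the dimensions of kernels of powers, the number of Jordan blocks of size at least j is d_j − d_{j−1} where d_j = dim ker(N^j) (with d_0 = 0). Computing the differences gives [1, 1, 1].
The number of blocks of size exactly k is (#blocks of size ≥ k) − (#blocks of size ≥ k + 1), so the partition is: 1 block(s) of size 3.
In nonincreasing order the block sizes are [3].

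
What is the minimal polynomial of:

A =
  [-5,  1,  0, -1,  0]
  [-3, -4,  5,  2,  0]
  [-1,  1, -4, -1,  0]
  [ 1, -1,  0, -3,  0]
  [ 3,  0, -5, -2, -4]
x^3 + 12*x^2 + 48*x + 64

The characteristic polynomial is χ_A(x) = (x + 4)^5, so the eigenvalues are known. The minimal polynomial is
  m_A(x) = Π_λ (x − λ)^{k_λ}
where k_λ is the size of the *largest* Jordan block for λ (equivalently, the smallest k with (A − λI)^k v = 0 for every generalised eigenvector v of λ).

  λ = -4: largest Jordan block has size 3, contributing (x + 4)^3

So m_A(x) = (x + 4)^3 = x^3 + 12*x^2 + 48*x + 64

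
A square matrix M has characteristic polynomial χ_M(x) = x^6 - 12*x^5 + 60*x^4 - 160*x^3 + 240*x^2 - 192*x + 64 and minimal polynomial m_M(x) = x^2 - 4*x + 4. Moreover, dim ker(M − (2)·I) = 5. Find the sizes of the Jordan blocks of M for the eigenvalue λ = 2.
Block sizes for λ = 2: [2, 1, 1, 1, 1]

Step 1 — from the characteristic polynomial, algebraic multiplicity of λ = 2 is 6. From dim ker(M − (2)·I) = 5, there are exactly 5 Jordan blocks for λ = 2.
Step 2 — from the minimal polynomial, the factor (x − 2)^2 tells us the largest block for λ = 2 has size 2.
Step 3 — with total size 6, 5 blocks, and largest block 2, the block sizes (in nonincreasing order) are [2, 1, 1, 1, 1].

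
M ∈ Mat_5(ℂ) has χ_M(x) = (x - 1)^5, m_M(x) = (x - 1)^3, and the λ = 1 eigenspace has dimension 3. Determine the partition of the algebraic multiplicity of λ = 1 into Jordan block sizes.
Block sizes for λ = 1: [3, 1, 1]

Step 1 — from the characteristic polynomial, algebraic multiplicity of λ = 1 is 5. From dim ker(M − (1)·I) = 3, there are exactly 3 Jordan blocks for λ = 1.
Step 2 — from the minimal polynomial, the factor (x − 1)^3 tells us the largest block for λ = 1 has size 3.
Step 3 — with total size 5, 3 blocks, and largest block 3, the block sizes (in nonincreasing order) are [3, 1, 1].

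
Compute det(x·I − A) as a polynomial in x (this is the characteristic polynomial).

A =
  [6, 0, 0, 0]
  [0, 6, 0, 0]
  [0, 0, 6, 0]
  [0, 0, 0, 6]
x^4 - 24*x^3 + 216*x^2 - 864*x + 1296

Expanding det(x·I − A) (e.g. by cofactor expansion or by noting that A is similar to its Jordan form J, which has the same characteristic polynomial as A) gives
  χ_A(x) = x^4 - 24*x^3 + 216*x^2 - 864*x + 1296
which factors as (x - 6)^4. The eigenvalues (with algebraic multiplicities) are λ = 6 with multiplicity 4.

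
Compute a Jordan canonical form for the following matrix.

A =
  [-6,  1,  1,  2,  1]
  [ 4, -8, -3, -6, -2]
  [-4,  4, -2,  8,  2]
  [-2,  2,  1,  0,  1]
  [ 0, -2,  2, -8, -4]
J_3(-4) ⊕ J_2(-4)

The characteristic polynomial is
  det(x·I − A) = x^5 + 20*x^4 + 160*x^3 + 640*x^2 + 1280*x + 1024 = (x + 4)^5

Eigenvalues and multiplicities (the geometric multiplicity of λ is n − rank(A − λI), which equals the number of Jordan blocks for λ):
  λ = -4: algebraic multiplicity = 5, geometric multiplicity = 2

Determining the block sizes for each eigenvalue:
  λ = -4: with am = 5 and gm = 2, the partition is not yet determined (e.g. several partitions of 5 into 2 parts exist). Let N = A − (-4)·I. Computing rank(N^1) = 3, rank(N^2) = 1, rank(N^3) = 0; the number of blocks of size ≥ j is rank(N^{j−1}) − rank(N^j), giving [2, 2, 1]. So we have 1 block(s) of size 3, 1 block(s) of size 2 → block sizes [3, 2]

Assembling the blocks gives a Jordan form
J =
  [-4,  1,  0,  0,  0]
  [ 0, -4,  1,  0,  0]
  [ 0,  0, -4,  0,  0]
  [ 0,  0,  0, -4,  1]
  [ 0,  0,  0,  0, -4]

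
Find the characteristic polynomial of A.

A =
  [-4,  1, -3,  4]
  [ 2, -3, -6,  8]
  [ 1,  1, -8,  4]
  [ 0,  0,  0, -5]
x^4 + 20*x^3 + 150*x^2 + 500*x + 625

Expanding det(x·I − A) (e.g. by cofactor expansion or by noting that A is similar to its Jordan form J, which has the same characteristic polynomial as A) gives
  χ_A(x) = x^4 + 20*x^3 + 150*x^2 + 500*x + 625
which factors as (x + 5)^4. The eigenvalues (with algebraic multiplicities) are λ = -5 with multiplicity 4.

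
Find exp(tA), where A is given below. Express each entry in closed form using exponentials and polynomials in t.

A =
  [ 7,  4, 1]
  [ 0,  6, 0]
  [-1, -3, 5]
e^{tA} =
  [t*exp(6*t) + exp(6*t), t^2*exp(6*t)/2 + 4*t*exp(6*t), t*exp(6*t)]
  [0, exp(6*t), 0]
  [-t*exp(6*t), -t^2*exp(6*t)/2 - 3*t*exp(6*t), -t*exp(6*t) + exp(6*t)]

Strategy: write A = P · J · P⁻¹ where J is a Jordan canonical form, so e^{tA} = P · e^{tJ} · P⁻¹, and e^{tJ} can be computed block-by-block.

A has Jordan form
J =
  [6, 1, 0]
  [0, 6, 1]
  [0, 0, 6]
(up to reordering of blocks).

Per-block formulas:
  For a 3×3 Jordan block J_3(6): exp(t · J_3(6)) = e^(6t)·(I + t·N + (t^2/2)·N^2), where N is the 3×3 nilpotent shift.

After assembling e^{tJ} and conjugating by P, we get:

e^{tA} =
  [t*exp(6*t) + exp(6*t), t^2*exp(6*t)/2 + 4*t*exp(6*t), t*exp(6*t)]
  [0, exp(6*t), 0]
  [-t*exp(6*t), -t^2*exp(6*t)/2 - 3*t*exp(6*t), -t*exp(6*t) + exp(6*t)]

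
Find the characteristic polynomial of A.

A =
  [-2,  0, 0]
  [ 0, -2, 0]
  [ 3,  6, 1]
x^3 + 3*x^2 - 4

Expanding det(x·I − A) (e.g. by cofactor expansion or by noting that A is similar to its Jordan form J, which has the same characteristic polynomial as A) gives
  χ_A(x) = x^3 + 3*x^2 - 4
which factors as (x - 1)*(x + 2)^2. The eigenvalues (with algebraic multiplicities) are λ = -2 with multiplicity 2, λ = 1 with multiplicity 1.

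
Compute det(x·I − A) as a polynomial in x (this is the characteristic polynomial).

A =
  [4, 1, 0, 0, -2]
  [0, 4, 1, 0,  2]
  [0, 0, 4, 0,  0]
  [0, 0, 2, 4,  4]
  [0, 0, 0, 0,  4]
x^5 - 20*x^4 + 160*x^3 - 640*x^2 + 1280*x - 1024

Expanding det(x·I − A) (e.g. by cofactor expansion or by noting that A is similar to its Jordan form J, which has the same characteristic polynomial as A) gives
  χ_A(x) = x^5 - 20*x^4 + 160*x^3 - 640*x^2 + 1280*x - 1024
which factors as (x - 4)^5. The eigenvalues (with algebraic multiplicities) are λ = 4 with multiplicity 5.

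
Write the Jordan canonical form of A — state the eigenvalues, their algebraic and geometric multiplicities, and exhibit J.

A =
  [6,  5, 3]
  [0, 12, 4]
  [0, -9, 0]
J_3(6)

The characteristic polynomial is
  det(x·I − A) = x^3 - 18*x^2 + 108*x - 216 = (x - 6)^3

Eigenvalues and multiplicities (the geometric multiplicity of λ is n − rank(A − λI), which equals the number of Jordan blocks for λ):
  λ = 6: algebraic multiplicity = 3, geometric multiplicity = 1

Determining the block sizes for each eigenvalue:
  λ = 6: one block (gm = 1), so the single block has size am = 3 → block sizes [3]

Assembling the blocks gives a Jordan form
J =
  [6, 1, 0]
  [0, 6, 1]
  [0, 0, 6]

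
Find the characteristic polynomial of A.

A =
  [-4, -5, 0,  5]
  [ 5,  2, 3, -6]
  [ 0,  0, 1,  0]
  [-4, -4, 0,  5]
x^4 - 4*x^3 + 6*x^2 - 4*x + 1

Expanding det(x·I − A) (e.g. by cofactor expansion or by noting that A is similar to its Jordan form J, which has the same characteristic polynomial as A) gives
  χ_A(x) = x^4 - 4*x^3 + 6*x^2 - 4*x + 1
which factors as (x - 1)^4. The eigenvalues (with algebraic multiplicities) are λ = 1 with multiplicity 4.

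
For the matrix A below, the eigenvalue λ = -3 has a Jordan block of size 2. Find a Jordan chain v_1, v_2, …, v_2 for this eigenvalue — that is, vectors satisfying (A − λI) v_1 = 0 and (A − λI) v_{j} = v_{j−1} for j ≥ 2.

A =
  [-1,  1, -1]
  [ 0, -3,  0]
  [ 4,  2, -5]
A Jordan chain for λ = -3 of length 2:
v_1 = (2, 0, 4)ᵀ
v_2 = (1, 0, 0)ᵀ

Let N = A − (-3)·I. We want v_2 with N^2 v_2 = 0 but N^1 v_2 ≠ 0; then v_{j-1} := N · v_j for j = 2, …, 2.

Pick v_2 = (1, 0, 0)ᵀ.
Then v_1 = N · v_2 = (2, 0, 4)ᵀ.

Sanity check: (A − (-3)·I) v_1 = (0, 0, 0)ᵀ = 0. ✓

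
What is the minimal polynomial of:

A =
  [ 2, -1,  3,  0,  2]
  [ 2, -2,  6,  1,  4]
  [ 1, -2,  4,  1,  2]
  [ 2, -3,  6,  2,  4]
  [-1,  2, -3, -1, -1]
x^2 - 2*x + 1

The characteristic polynomial is χ_A(x) = (x - 1)^5, so the eigenvalues are known. The minimal polynomial is
  m_A(x) = Π_λ (x − λ)^{k_λ}
where k_λ is the size of the *largest* Jordan block for λ (equivalently, the smallest k with (A − λI)^k v = 0 for every generalised eigenvector v of λ).

  λ = 1: largest Jordan block has size 2, contributing (x − 1)^2

So m_A(x) = (x - 1)^2 = x^2 - 2*x + 1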